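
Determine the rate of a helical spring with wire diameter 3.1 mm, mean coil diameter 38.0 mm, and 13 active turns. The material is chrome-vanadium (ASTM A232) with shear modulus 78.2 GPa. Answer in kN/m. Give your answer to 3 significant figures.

k = Gd⁴/(8D³N_a) = (78.2×10³ × 3.1⁴) / (8 × 38.0³ × 13)
  = 7.22193e+06 / 5.70669e+06 = 1.2655 N/mm

1.27 kN/m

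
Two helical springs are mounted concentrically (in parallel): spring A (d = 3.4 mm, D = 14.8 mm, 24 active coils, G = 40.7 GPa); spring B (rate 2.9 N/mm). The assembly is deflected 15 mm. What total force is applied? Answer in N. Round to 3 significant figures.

k_A = Gd⁴/(8D³N_a) = (40.7×10³)(3.4⁴)/(8·14.8³·24) = 8.7382 N/mm
Parallel: k_eq = 8.7382 + 2.9 = 11.638 N/mm
F = k_eq·δ = 11.638·15 = 174.57 N

175 N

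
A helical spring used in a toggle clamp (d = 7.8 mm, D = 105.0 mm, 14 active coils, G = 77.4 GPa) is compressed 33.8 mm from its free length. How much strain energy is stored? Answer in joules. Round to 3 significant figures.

1.26 J

k = Gd⁴/(8D³N_a) = (77.4×10³)(7.8⁴)/(8·105.0³·14) = 2.2097 N/mm
U = ½kδ² = 0.5 × 2.2097 × 33.8² = 1262.2 N·mm = 1.2622 J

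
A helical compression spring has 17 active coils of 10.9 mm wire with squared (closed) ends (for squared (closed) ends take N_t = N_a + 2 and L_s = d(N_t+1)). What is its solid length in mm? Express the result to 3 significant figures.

218 mm

squared (closed) ends: N_t = N_a + 2 = 17 + 2 = 19
L_s = d·(N_t+1) = 10.9 × 20 = 218 mm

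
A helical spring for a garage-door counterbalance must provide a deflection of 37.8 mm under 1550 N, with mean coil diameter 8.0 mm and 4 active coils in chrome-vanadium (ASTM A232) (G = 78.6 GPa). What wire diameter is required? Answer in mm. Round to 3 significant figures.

Required rate k = F/δ = 1550/37.8 = 41.005 N/mm
d = (8D³N_a·k / G)^(1/4) = (8·8.0³·4·41.005 / (78.6×10³))^0.25
  = (8.5475)^0.25 = 1.7099 mm

1.71 mm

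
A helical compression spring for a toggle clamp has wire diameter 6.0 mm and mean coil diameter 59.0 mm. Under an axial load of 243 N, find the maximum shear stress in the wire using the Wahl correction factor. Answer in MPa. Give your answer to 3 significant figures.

194 MPa

Spring index C = D/d = 59.0/6.0 = 9.8333
K_W = (4C−1)/(4C−4) + 0.615/C = 38.333/35.333 + 0.0625 = 1.1474
τ₀ = 8FD/(πd³) = 8·243·59.0/(π·6.0³) = 114696/678.58 = 169.02 MPa
τ_max = K·τ₀ = 1.1474 × 169.02 = 193.94 MPa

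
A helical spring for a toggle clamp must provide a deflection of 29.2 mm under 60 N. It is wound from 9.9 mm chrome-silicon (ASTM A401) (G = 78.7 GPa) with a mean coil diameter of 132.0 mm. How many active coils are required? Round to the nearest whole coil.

20

Required rate k = F/δ = 60/29.2 = 2.0548 N/mm
N_a = Gd⁴/(8D³k) = (78.7×10³ × 9.9⁴)/(8 × 132.0³ × 2.0548)
    = 7.55989e+08 / 3.78077e+07 = 20 → 20 coils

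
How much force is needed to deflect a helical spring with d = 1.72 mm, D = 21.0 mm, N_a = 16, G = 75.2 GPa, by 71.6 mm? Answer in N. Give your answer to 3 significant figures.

k = Gd⁴/(8D³N_a) = (75.2×10³)(1.72⁴)/(8·21.0³·16) = 0.55522 N/mm
F = k·δ = 0.55522 × 71.6 = 39.754 N

39.8 N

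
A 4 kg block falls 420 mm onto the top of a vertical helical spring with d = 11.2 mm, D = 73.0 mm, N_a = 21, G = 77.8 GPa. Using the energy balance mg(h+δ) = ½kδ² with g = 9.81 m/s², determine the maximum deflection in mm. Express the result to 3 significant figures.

k = Gd⁴/(8D³N_a) = (77.8×10³)(11.2⁴)/(8·73.0³·21) = 18.732 N/mm
W = mg = 4 × 9.81 = 39.24 N
½kδ² − Wδ − Wh = 0 → δ = (W + √(W² + 2kWh))/k
δ = (39.24 + √(1539.8 + 617422))/18.732 = (39.24 + 786.74)/18.732 = 44.096 mm

44.1 mm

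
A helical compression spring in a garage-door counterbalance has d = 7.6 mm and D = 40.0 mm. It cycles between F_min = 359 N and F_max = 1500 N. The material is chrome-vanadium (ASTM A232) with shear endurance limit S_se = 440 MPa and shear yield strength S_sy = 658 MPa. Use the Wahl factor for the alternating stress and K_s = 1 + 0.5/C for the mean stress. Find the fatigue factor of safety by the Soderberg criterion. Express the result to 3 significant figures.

1.34

C = D/d = 40.0/7.6 = 5.2632; K_W = (4C−1)/(4C−4)+0.615/C = 1.2928; K_s = 1+0.5/C = 1.0950
F_a = (F_max−F_min)/2 = 570.5 N; F_m = (F_max+F_min)/2 = 929.5 N
τ_a = K_W·8F_aD/(πd³) = 1.2928 × 132.38 = 171.13 MPa
τ_m = K_s·8F_mD/(πd³) = 1.0950 × 215.68 = 236.17 MPa
Soderberg: 1/n_f = τ_a/S_se + τ_m/S_sy = 171.13/440 + 236.17/658 = 0.38894 + 0.35892 = 0.74786
n_f = 1/0.74786 = 1.337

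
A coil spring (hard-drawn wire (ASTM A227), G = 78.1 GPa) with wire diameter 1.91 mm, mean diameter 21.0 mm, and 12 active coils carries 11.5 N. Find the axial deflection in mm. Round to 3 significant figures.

9.84 mm

k = Gd⁴/(8D³N_a) = (78.1×10³)(1.91⁴)/(8·21.0³·12) = 1.1691 N/mm
δ = F/k = 11.5 / 1.1691 = 9.8365 mm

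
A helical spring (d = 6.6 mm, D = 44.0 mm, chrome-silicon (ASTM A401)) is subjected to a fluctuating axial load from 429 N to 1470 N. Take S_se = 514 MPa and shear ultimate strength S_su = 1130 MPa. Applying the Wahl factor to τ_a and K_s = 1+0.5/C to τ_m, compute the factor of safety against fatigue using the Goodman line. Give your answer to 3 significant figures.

C = D/d = 44.0/6.6 = 6.6667; K_W = (4C−1)/(4C−4)+0.615/C = 1.2246; K_s = 1+0.5/C = 1.0750
F_a = (F_max−F_min)/2 = 520.5 N; F_m = (F_max+F_min)/2 = 949.5 N
τ_a = K_W·8F_aD/(πd³) = 1.2246 × 202.85 = 248.41 MPa
τ_m = K_s·8F_mD/(πd³) = 1.0750 × 370.05 = 397.8 MPa
Goodman: 1/n_f = τ_a/S_se + τ_m/S_su = 248.41/514 + 397.8/1130 = 0.48330 + 0.35204 = 0.83533
n_f = 1/0.83533 = 1.197

1.20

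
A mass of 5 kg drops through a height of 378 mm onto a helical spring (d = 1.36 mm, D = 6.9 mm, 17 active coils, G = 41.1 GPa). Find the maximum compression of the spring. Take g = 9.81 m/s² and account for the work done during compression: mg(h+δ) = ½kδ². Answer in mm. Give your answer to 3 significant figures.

125 mm

k = Gd⁴/(8D³N_a) = (41.1×10³)(1.36⁴)/(8·6.9³·17) = 3.1471 N/mm
W = mg = 5 × 9.81 = 49.05 N
½kδ² − Wδ − Wh = 0 → δ = (W + √(W² + 2kWh))/k
δ = (49.05 + √(2405.9 + 116700))/3.1471 = (49.05 + 345.12)/3.1471 = 125.25 mm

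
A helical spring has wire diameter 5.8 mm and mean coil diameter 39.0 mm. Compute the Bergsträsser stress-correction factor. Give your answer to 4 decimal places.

1.2092

C = D/d = 39.0/5.8 = 6.7241
K_B = (4C+2)/(4C−3) = 28.897/23.897 = 1.2092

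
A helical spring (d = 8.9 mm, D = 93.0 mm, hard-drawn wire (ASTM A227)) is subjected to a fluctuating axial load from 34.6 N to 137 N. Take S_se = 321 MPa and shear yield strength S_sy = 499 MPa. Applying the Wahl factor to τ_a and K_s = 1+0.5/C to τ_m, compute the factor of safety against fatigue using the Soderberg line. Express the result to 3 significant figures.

8.23

C = D/d = 93.0/8.9 = 10.4494; K_W = (4C−1)/(4C−4)+0.615/C = 1.1382; K_s = 1+0.5/C = 1.0478
F_a = (F_max−F_min)/2 = 51.2 N; F_m = (F_max+F_min)/2 = 85.8 N
τ_a = K_W·8F_aD/(πd³) = 1.1382 × 17.2 = 19.577 MPa
τ_m = K_s·8F_mD/(πd³) = 1.0478 × 28.823 = 30.202 MPa
Soderberg: 1/n_f = τ_a/S_se + τ_m/S_sy = 19.577/321 + 30.202/499 = 0.06099 + 0.06053 = 0.12151
n_f = 1/0.12151 = 8.23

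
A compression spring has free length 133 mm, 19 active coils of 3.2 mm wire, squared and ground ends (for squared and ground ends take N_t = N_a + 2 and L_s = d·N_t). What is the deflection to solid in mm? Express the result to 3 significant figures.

65.8 mm

N_t = 21; L_s = 3.2·21 = 67.2 mm
δ_solid = L₀ − L_s = 133 − 67.2 = 65.8 mm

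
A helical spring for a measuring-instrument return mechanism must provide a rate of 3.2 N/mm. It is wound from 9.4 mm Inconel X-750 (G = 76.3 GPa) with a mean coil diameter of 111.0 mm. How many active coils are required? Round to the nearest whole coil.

N_a = Gd⁴/(8D³k) = (76.3×10³ × 9.4⁴)/(8 × 111.0³ × 3.2)
    = 5.95711e+08 / 3.50114e+07 = 17.01 → 17 coils

17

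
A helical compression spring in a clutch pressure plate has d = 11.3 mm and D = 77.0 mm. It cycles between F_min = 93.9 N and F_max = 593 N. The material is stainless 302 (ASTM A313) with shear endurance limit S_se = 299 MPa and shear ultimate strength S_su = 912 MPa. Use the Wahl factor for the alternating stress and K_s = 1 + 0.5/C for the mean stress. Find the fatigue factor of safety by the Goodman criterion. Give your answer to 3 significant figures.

5.18

C = D/d = 77.0/11.3 = 6.8142; K_W = (4C−1)/(4C−4)+0.615/C = 1.2192; K_s = 1+0.5/C = 1.0734
F_a = (F_max−F_min)/2 = 249.55 N; F_m = (F_max+F_min)/2 = 343.45 N
τ_a = K_W·8F_aD/(πd³) = 1.2192 × 33.912 = 41.347 MPa
τ_m = K_s·8F_mD/(πd³) = 1.0734 × 46.672 = 50.097 MPa
Goodman: 1/n_f = τ_a/S_se + τ_m/S_su = 41.347/299 + 50.097/912 = 0.13828 + 0.05493 = 0.19322
n_f = 1/0.19322 = 5.176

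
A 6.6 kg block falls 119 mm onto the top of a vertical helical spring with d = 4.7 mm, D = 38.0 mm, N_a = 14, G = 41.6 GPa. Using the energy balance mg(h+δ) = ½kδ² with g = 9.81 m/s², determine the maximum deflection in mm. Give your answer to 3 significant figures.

k = Gd⁴/(8D³N_a) = (41.6×10³)(4.7⁴)/(8·38.0³·14) = 3.3031 N/mm
W = mg = 6.6 × 9.81 = 64.746 N
½kδ² − Wδ − Wh = 0 → δ = (W + √(W² + 2kWh))/k
δ = (64.746 + √(4192 + 50898.6))/3.3031 = (64.746 + 234.71)/3.3031 = 90.661 mm

90.7 mm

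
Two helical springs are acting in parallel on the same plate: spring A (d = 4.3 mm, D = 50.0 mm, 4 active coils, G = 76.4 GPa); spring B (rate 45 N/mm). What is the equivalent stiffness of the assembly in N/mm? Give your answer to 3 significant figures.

k_A = Gd⁴/(8D³N_a) = (76.4×10³)(4.3⁴)/(8·50.0³·4) = 6.5299 N/mm
Parallel: k_eq = 6.5299 + 45 = 51.53 N/mm

51.5 N/mm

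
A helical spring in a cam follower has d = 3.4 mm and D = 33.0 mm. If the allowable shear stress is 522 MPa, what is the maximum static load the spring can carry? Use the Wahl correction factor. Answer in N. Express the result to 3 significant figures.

C = D/d = 33.0/3.4 = 9.7059
K_W = (4C−1)/(4C−4) + 0.615/C = 37.824/34.824 + 0.0634 = 1.1495
τ_max = K·8FD/(πd³) → F_max = τ_allow·πd³/(8DK)
F_max = 522·π·3.4³/(8·33.0·1.1495) = 64455/303.47 = 212.39 N

212 N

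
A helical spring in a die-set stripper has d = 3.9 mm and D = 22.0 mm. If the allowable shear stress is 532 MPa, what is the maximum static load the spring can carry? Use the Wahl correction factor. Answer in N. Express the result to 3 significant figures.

C = D/d = 22.0/3.9 = 5.6410
K_W = (4C−1)/(4C−4) + 0.615/C = 21.564/18.564 + 0.1090 = 1.2706
τ_max = K·8FD/(πd³) → F_max = τ_allow·πd³/(8DK)
F_max = 532·π·3.9³/(8·22.0·1.2706) = 99141/223.63 = 443.33 N

443 N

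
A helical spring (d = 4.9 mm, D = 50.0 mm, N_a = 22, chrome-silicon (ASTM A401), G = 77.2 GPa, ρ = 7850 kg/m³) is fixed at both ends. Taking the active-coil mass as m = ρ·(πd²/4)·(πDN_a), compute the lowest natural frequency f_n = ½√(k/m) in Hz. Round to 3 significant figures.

k = Gd⁴/(8D³N_a) = (77.2×10³)(4.9⁴)/(8·50.0³·22) = 2.0229 N/mm = 2022.9 N/m
Wire length L = πDN_a = π·50.0·22 = 3455.8 mm
m = ρ·(πd²/4)·L = 7850 × 18.857×10⁻⁶ m² × 3.4558 m = 0.51156 kg
f_n = ½√(k/m) = 0.5·√(2022.9/0.51156) = 0.5·√(3954.4) = 31.442 Hz

31.4 Hz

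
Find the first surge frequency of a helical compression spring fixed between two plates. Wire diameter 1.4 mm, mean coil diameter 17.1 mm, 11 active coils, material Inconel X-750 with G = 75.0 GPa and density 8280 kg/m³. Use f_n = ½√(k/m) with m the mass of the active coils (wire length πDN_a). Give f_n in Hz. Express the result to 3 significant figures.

k = Gd⁴/(8D³N_a) = (75.0×10³)(1.4⁴)/(8·17.1³·11) = 0.65479 N/mm = 654.79 N/m
Wire length L = πDN_a = π·17.1·11 = 590.93 mm
m = ρ·(πd²/4)·L = 8280 × 1.5394×10⁻⁶ m² × 0.59093 m = 0.0075321 kg
f_n = ½√(k/m) = 0.5·√(654.79/0.0075321) = 0.5·√(86934) = 147.42 Hz

147 Hz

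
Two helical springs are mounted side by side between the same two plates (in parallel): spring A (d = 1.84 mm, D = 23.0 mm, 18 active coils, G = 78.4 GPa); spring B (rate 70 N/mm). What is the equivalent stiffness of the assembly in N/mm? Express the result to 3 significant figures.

k_A = Gd⁴/(8D³N_a) = (78.4×10³)(1.84⁴)/(8·23.0³·18) = 0.51291 N/mm
Parallel: k_eq = 0.51291 + 70 = 70.513 N/mm

70.5 N/mm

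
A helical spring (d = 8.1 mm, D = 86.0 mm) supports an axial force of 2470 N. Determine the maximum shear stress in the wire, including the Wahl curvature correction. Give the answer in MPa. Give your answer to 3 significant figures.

1160 MPa

Spring index C = D/d = 86.0/8.1 = 10.6173
K_W = (4C−1)/(4C−4) + 0.615/C = 41.469/38.469 + 0.0579 = 1.1359
τ₀ = 8FD/(πd³) = 8·2470·86.0/(π·8.1³) = 1.69936e+06/1669.6 = 1017.8 MPa
τ_max = K·τ₀ = 1.1359 × 1017.8 = 1156.2 MPa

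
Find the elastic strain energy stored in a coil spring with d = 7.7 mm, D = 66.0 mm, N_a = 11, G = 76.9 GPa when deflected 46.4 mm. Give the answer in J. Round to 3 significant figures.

k = Gd⁴/(8D³N_a) = (76.9×10³)(7.7⁴)/(8·66.0³·11) = 10.685 N/mm
U = ½kδ² = 0.5 × 10.685 × 46.4² = 11502 N·mm = 11.502 J

11.5 J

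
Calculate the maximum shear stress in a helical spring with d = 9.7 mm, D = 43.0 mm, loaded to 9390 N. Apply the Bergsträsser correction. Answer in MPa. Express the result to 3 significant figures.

1510 MPa

Spring index C = D/d = 43.0/9.7 = 4.4330
K_B = (4C+2)/(4C−3) = 19.732/14.732 = 1.3394
τ₀ = 8FD/(πd³) = 8·9390·43.0/(π·9.7³) = 3.23016e+06/2867.2 = 1126.6 MPa
τ_max = K·τ₀ = 1.3394 × 1126.6 = 1508.9 MPa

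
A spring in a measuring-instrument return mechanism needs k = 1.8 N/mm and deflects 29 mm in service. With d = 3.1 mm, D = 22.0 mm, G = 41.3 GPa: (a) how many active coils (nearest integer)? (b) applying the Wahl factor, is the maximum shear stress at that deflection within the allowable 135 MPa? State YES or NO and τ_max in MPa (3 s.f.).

N_a = Gd⁴/(8D³k) = (41.3×10³)(3.1⁴)/(8·22.0³·1.8) = 24.88 → N_a = 25
Actual rate k = Gd⁴/(8D³·25) = 1.791 N/mm
Working load F = kδ = 1.791·29 = 51.939 N
C = 22.0/3.1 = 7.0968; K_W = (4C−1)/(4C−4)+0.615/C = 1.2097
τ_max = K_W·8FD/(πd³) = 1.2097·97.673 = 118.15 MPa
τ_max ≤ 135 MPa → acceptable

(a) 25 coils; (b) YES, τ_max = 118 MPa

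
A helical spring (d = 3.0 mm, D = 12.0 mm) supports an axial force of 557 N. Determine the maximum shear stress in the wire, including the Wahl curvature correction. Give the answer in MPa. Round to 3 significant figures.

885 MPa

Spring index C = D/d = 12.0/3.0 = 4.0000
K_W = (4C−1)/(4C−4) + 0.615/C = 15.000/12.000 + 0.1537 = 1.4038
τ₀ = 8FD/(πd³) = 8·557·12.0/(π·3.0³) = 53472/84.823 = 630.4 MPa
τ_max = K·τ₀ = 1.4038 × 630.4 = 884.92 MPa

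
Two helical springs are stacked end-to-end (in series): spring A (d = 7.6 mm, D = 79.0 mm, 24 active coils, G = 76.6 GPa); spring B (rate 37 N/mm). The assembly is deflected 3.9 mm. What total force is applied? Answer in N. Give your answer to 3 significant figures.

9.81 N

k_A = Gd⁴/(8D³N_a) = (76.6×10³)(7.6⁴)/(8·79.0³·24) = 2.6996 N/mm
Series: 1/k_eq = 1/2.6996 + 1/37 = 0.39745; k_eq = 2.516 N/mm
F = k_eq·δ = 2.516·3.9 = 9.8125 N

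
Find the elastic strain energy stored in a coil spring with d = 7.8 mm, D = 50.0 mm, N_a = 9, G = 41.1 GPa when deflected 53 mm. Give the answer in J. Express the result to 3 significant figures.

k = Gd⁴/(8D³N_a) = (41.1×10³)(7.8⁴)/(8·50.0³·9) = 16.904 N/mm
U = ½kδ² = 0.5 × 16.904 × 53² = 23741 N·mm = 23.741 J

23.7 J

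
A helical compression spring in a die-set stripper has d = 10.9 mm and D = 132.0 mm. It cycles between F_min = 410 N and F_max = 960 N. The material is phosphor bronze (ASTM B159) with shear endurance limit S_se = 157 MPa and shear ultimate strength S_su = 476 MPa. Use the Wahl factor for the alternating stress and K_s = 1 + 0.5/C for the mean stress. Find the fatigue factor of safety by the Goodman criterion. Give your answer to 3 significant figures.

C = D/d = 132.0/10.9 = 12.1101; K_W = (4C−1)/(4C−4)+0.615/C = 1.1183; K_s = 1+0.5/C = 1.0413
F_a = (F_max−F_min)/2 = 275 N; F_m = (F_max+F_min)/2 = 685 N
τ_a = K_W·8F_aD/(πd³) = 1.1183 × 71.378 = 79.822 MPa
τ_m = K_s·8F_mD/(πd³) = 1.0413 × 177.8 = 185.14 MPa
Goodman: 1/n_f = τ_a/S_se + τ_m/S_su = 79.822/157 + 185.14/476 = 0.50842 + 0.38895 = 0.89737
n_f = 1/0.89737 = 1.114

1.11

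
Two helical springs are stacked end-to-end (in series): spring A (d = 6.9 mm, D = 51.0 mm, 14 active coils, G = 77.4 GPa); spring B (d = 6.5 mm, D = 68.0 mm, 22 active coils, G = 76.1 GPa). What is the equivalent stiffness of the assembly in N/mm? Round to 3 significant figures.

k_A = Gd⁴/(8D³N_a) = (77.4×10³)(6.9⁴)/(8·51.0³·14) = 11.809 N/mm
k_B = Gd⁴/(8D³N_a) = (76.1×10³)(6.5⁴)/(8·68.0³·22) = 2.4547 N/mm
Series: 1/k_eq = 1/11.809 + 1/2.4547 = 0.49206; k_eq = 2.0323 N/mm

2.03 N/mm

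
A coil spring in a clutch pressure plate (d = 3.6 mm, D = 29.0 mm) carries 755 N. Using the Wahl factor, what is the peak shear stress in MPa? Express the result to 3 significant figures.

1410 MPa

Spring index C = D/d = 29.0/3.6 = 8.0556
K_W = (4C−1)/(4C−4) + 0.615/C = 31.222/28.222 + 0.0763 = 1.1826
τ₀ = 8FD/(πd³) = 8·755·29.0/(π·3.6³) = 175160/146.57 = 1195 MPa
τ_max = K·τ₀ = 1.1826 × 1195 = 1413.3 MPa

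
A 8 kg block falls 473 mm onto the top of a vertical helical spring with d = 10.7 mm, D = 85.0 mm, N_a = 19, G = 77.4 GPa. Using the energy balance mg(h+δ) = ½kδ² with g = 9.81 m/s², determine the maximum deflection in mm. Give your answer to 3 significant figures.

90.2 mm

k = Gd⁴/(8D³N_a) = (77.4×10³)(10.7⁴)/(8·85.0³·19) = 10.869 N/mm
W = mg = 8 × 9.81 = 78.48 N
½kδ² − Wδ − Wh = 0 → δ = (W + √(W² + 2kWh))/k
δ = (78.48 + √(6159.1 + 806911))/10.869 = (78.48 + 901.7)/10.869 = 90.185 mm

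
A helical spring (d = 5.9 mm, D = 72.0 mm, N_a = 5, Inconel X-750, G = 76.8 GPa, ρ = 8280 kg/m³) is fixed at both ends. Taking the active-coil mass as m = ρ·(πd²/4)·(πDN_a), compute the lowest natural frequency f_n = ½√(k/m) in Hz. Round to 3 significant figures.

k = Gd⁴/(8D³N_a) = (76.8×10³)(5.9⁴)/(8·72.0³·5) = 6.2332 N/mm = 6233.2 N/m
Wire length L = πDN_a = π·72.0·5 = 1131 mm
m = ρ·(πd²/4)·L = 8280 × 27.34×10⁻⁶ m² × 1.131 m = 0.25602 kg
f_n = ½√(k/m) = 0.5·√(6233.2/0.25602) = 0.5·√(24346) = 78.017 Hz

78.0 Hz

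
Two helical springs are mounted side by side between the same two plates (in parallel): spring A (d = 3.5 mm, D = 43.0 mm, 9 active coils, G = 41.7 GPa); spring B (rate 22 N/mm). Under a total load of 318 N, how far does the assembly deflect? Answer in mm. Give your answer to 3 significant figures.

k_A = Gd⁴/(8D³N_a) = (41.7×10³)(3.5⁴)/(8·43.0³·9) = 1.0931 N/mm
Parallel: k_eq = 1.0931 + 22 = 23.093 N/mm
δ = F/k_eq = 318/23.093 = 13.77 mm

13.8 mm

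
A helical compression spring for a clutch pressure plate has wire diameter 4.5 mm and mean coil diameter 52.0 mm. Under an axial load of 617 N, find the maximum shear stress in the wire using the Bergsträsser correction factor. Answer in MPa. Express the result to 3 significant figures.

1000 MPa

Spring index C = D/d = 52.0/4.5 = 11.5556
K_B = (4C+2)/(4C−3) = 48.222/43.222 = 1.1157
τ₀ = 8FD/(πd³) = 8·617·52.0/(π·4.5³) = 256672/286.28 = 896.58 MPa
τ_max = K·τ₀ = 1.1157 × 896.58 = 1000.3 MPa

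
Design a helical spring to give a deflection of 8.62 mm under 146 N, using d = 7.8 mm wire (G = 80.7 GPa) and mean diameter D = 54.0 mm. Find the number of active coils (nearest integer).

14

Required rate k = F/δ = 146/8.62 = 16.937 N/mm
N_a = Gd⁴/(8D³k) = (80.7×10³ × 7.8⁴)/(8 × 54.0³ × 16.937)
    = 2.98712e+08 / 2.13362e+07 = 14 → 14 coils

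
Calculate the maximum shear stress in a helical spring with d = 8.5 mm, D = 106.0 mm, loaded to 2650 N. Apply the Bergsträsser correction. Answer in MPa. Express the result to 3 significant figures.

Spring index C = D/d = 106.0/8.5 = 12.4706
K_B = (4C+2)/(4C−3) = 51.882/46.882 = 1.1066
τ₀ = 8FD/(πd³) = 8·2650·106.0/(π·8.5³) = 2.2472e+06/1929.3 = 1164.8 MPa
τ_max = K·τ₀ = 1.1066 × 1164.8 = 1289 MPa

1290 MPa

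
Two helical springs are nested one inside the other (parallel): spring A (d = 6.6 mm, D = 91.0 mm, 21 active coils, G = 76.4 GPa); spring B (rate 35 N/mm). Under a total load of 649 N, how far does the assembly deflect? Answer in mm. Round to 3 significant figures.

18.0 mm

k_A = Gd⁴/(8D³N_a) = (76.4×10³)(6.6⁴)/(8·91.0³·21) = 1.1451 N/mm
Parallel: k_eq = 1.1451 + 35 = 36.145 N/mm
δ = F/k_eq = 649/36.145 = 17.955 mm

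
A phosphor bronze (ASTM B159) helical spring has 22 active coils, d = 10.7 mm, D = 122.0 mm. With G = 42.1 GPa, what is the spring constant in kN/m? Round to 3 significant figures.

k = Gd⁴/(8D³N_a) = (42.1×10³ × 10.7⁴) / (8 × 122.0³ × 22)
  = 5.51845e+08 / 3.19589e+08 = 1.7267 N/mm

1.73 kN/m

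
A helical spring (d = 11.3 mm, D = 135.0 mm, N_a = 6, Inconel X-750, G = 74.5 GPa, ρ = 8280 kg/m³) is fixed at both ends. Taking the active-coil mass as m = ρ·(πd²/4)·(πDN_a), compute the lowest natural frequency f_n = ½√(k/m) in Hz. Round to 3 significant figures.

34.9 Hz

k = Gd⁴/(8D³N_a) = (74.5×10³)(11.3⁴)/(8·135.0³·6) = 10.286 N/mm = 10286 N/m
Wire length L = πDN_a = π·135.0·6 = 2544.7 mm
m = ρ·(πd²/4)·L = 8280 × 100.29×10⁻⁶ m² × 2.5447 m = 2.1131 kg
f_n = ½√(k/m) = 0.5·√(10286/2.1131) = 0.5·√(4867.6) = 34.884 Hz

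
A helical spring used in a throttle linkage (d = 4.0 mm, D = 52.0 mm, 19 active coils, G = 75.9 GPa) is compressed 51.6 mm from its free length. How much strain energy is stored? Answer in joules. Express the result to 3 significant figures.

k = Gd⁴/(8D³N_a) = (75.9×10³)(4.0⁴)/(8·52.0³·19) = 0.90913 N/mm
U = ½kδ² = 0.5 × 0.90913 × 51.6² = 1210.3 N·mm = 1.2103 J

1.21 J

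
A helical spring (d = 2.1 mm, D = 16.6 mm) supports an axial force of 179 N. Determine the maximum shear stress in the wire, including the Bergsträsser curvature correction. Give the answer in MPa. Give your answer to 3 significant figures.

Spring index C = D/d = 16.6/2.1 = 7.9048
K_B = (4C+2)/(4C−3) = 33.619/28.619 = 1.1747
τ₀ = 8FD/(πd³) = 8·179·16.6/(π·2.1³) = 23771.2/29.094 = 817.04 MPa
τ_max = K·τ₀ = 1.1747 × 817.04 = 959.78 MPa

960 MPa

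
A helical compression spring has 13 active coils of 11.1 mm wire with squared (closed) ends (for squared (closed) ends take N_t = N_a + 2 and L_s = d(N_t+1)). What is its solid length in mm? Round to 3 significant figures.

squared (closed) ends: N_t = N_a + 2 = 13 + 2 = 15
L_s = d·(N_t+1) = 11.1 × 16 = 177.6 mm

178 mm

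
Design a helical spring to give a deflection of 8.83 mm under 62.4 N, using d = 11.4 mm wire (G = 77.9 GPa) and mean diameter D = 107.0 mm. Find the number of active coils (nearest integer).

Required rate k = F/δ = 62.4/8.83 = 7.0668 N/mm
N_a = Gd⁴/(8D³k) = (77.9×10³ × 11.4⁴)/(8 × 107.0³ × 7.0668)
    = 1.3157e+09 / 6.92572e+07 = 19 → 19 coils

19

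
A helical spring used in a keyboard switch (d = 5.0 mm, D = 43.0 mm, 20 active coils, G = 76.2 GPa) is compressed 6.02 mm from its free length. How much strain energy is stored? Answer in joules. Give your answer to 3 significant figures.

0.0678 J

k = Gd⁴/(8D³N_a) = (76.2×10³)(5.0⁴)/(8·43.0³·20) = 3.7438 N/mm
U = ½kδ² = 0.5 × 3.7438 × 6.02² = 67.838 N·mm = 0.067838 J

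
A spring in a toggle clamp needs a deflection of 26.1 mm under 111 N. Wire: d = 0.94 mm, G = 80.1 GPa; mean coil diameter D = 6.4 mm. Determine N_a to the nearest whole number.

7

Required rate k = F/δ = 111/26.1 = 4.2529 N/mm
N_a = Gd⁴/(8D³k) = (80.1×10³ × 0.94⁴)/(8 × 6.4³ × 4.2529)
    = 62538 / 8918.92 = 7.012 → 7 coils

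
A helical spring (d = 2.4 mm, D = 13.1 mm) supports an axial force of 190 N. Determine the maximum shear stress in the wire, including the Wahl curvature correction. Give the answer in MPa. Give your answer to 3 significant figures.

Spring index C = D/d = 13.1/2.4 = 5.4583
K_W = (4C−1)/(4C−4) + 0.615/C = 20.833/17.833 + 0.1127 = 1.2809
τ₀ = 8FD/(πd³) = 8·190·13.1/(π·2.4³) = 19912/43.429 = 458.49 MPa
τ_max = K·τ₀ = 1.2809 × 458.49 = 587.28 MPa

587 MPa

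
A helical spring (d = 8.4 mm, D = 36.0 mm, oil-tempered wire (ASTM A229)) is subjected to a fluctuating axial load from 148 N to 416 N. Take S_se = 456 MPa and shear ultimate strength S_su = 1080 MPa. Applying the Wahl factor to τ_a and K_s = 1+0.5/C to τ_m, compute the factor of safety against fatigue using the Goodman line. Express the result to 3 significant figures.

C = D/d = 36.0/8.4 = 4.2857; K_W = (4C−1)/(4C−4)+0.615/C = 1.3718; K_s = 1+0.5/C = 1.1167
F_a = (F_max−F_min)/2 = 134 N; F_m = (F_max+F_min)/2 = 282 N
τ_a = K_W·8F_aD/(πd³) = 1.3718 × 20.726 = 28.431 MPa
τ_m = K_s·8F_mD/(πd³) = 1.1167 × 43.617 = 48.705 MPa
Goodman: 1/n_f = τ_a/S_se + τ_m/S_su = 28.431/456 + 48.705/1080 = 0.06235 + 0.04510 = 0.10745
n_f = 1/0.10745 = 9.307

9.31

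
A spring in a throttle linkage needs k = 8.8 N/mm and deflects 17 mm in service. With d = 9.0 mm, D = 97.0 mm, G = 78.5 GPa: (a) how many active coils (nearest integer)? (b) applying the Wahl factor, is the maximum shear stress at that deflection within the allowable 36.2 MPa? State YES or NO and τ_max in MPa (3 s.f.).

N_a = Gd⁴/(8D³k) = (78.5×10³)(9.0⁴)/(8·97.0³·8.8) = 8.016 → N_a = 8
Actual rate k = Gd⁴/(8D³·8) = 8.8175 N/mm
Working load F = kδ = 8.8175·17 = 149.9 N
C = 97.0/9.0 = 10.7778; K_W = (4C−1)/(4C−4)+0.615/C = 1.1338
τ_max = K_W·8FD/(πd³) = 1.1338·50.79 = 57.584 MPa
τ_max > 36.2 MPa → exceeds allowable

(a) 8 coils; (b) NO, τ_max = 57.6 MPa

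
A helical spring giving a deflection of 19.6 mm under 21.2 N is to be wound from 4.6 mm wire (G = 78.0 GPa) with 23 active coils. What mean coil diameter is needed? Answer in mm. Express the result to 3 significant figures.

56.0 mm

Required rate k = F/δ = 21.2/19.6 = 1.0816 N/mm
D = (Gd⁴/(8N_a·k))^(1/3) = (78.0×10³·4.6⁴/(8·23·1.0816))^(1/3)
  = (175480)^(1/3) = 55.9856 mm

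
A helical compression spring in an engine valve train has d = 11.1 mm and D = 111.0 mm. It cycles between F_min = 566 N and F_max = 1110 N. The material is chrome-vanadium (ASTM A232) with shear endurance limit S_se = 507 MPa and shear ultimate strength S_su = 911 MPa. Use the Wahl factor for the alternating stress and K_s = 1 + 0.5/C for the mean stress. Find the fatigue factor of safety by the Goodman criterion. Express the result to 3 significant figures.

3.06

C = D/d = 111.0/11.1 = 10.0000; K_W = (4C−1)/(4C−4)+0.615/C = 1.1448; K_s = 1+0.5/C = 1.0500
F_a = (F_max−F_min)/2 = 272 N; F_m = (F_max+F_min)/2 = 838 N
τ_a = K_W·8F_aD/(πd³) = 1.1448 × 56.216 = 64.358 MPa
τ_m = K_s·8F_mD/(πd³) = 1.0500 × 173.2 = 181.86 MPa
Goodman: 1/n_f = τ_a/S_se + τ_m/S_su = 64.358/507 + 181.86/911 = 0.12694 + 0.19962 = 0.32656
n_f = 1/0.32656 = 3.062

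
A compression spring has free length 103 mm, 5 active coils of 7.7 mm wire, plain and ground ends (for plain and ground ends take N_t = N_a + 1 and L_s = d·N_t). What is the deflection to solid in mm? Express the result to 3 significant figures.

56.8 mm

N_t = 6; L_s = 7.7·6 = 46.2 mm
δ_solid = L₀ − L_s = 103 − 46.2 = 56.8 mm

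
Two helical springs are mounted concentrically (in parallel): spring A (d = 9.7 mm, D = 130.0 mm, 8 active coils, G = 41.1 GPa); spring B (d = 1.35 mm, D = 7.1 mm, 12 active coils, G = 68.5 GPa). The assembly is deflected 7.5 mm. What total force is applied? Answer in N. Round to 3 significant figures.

k_A = Gd⁴/(8D³N_a) = (41.1×10³)(9.7⁴)/(8·130.0³·8) = 2.5877 N/mm
k_B = Gd⁴/(8D³N_a) = (68.5×10³)(1.35⁴)/(8·7.1³·12) = 6.6219 N/mm
Parallel: k_eq = 2.5877 + 6.6219 = 9.2096 N/mm
F = k_eq·δ = 9.2096·7.5 = 69.072 N

69.1 N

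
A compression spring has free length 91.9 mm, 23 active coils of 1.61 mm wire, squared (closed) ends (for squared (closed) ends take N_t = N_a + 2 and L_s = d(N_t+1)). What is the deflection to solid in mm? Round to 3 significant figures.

50.0 mm

N_t = 25; L_s = 1.61·26 = 41.86 mm
δ_solid = L₀ − L_s = 91.9 − 41.86 = 50.04 mm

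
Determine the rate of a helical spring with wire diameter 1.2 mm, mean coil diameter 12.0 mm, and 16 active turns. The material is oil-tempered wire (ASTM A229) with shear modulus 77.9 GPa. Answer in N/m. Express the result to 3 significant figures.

730 N/m

k = Gd⁴/(8D³N_a) = (77.9×10³ × 1.2⁴) / (8 × 12.0³ × 16)
  = 161533 / 221184 = 0.73031 N/mm = 730.31 N/m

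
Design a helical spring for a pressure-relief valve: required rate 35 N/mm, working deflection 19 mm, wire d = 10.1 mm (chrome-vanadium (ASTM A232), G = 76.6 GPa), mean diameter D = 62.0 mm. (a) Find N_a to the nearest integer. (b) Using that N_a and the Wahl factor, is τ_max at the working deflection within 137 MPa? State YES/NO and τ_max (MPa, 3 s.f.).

N_a = Gd⁴/(8D³k) = (76.6×10³)(10.1⁴)/(8·62.0³·35) = 11.94 → N_a = 12
Actual rate k = Gd⁴/(8D³·12) = 34.839 N/mm
Working load F = kδ = 34.839·19 = 661.94 N
C = 62.0/10.1 = 6.1386; K_W = (4C−1)/(4C−4)+0.615/C = 1.2461
τ_max = K_W·8FD/(πd³) = 1.2461·101.44 = 126.4 MPa
τ_max ≤ 137 MPa → acceptable

(a) 12 coils; (b) YES, τ_max = 126 MPa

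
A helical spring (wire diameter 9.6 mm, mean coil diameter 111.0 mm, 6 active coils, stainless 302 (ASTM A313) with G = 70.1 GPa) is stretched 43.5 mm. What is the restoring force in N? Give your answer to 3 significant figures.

395 N

k = Gd⁴/(8D³N_a) = (70.1×10³)(9.6⁴)/(8·111.0³·6) = 9.0697 N/mm
F = k·δ = 9.0697 × 43.5 = 394.53 N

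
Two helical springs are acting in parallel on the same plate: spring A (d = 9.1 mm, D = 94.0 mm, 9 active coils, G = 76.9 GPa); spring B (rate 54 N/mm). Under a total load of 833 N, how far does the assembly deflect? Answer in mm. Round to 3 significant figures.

13.3 mm

k_A = Gd⁴/(8D³N_a) = (76.9×10³)(9.1⁴)/(8·94.0³·9) = 8.8181 N/mm
Parallel: k_eq = 8.8181 + 54 = 62.818 N/mm
δ = F/k_eq = 833/62.818 = 13.261 mm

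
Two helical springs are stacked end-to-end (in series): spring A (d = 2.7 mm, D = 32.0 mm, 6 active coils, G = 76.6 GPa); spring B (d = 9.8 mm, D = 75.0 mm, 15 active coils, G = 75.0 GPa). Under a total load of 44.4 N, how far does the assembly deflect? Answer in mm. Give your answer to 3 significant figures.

20.4 mm

k_A = Gd⁴/(8D³N_a) = (76.6×10³)(2.7⁴)/(8·32.0³·6) = 2.5882 N/mm
k_B = Gd⁴/(8D³N_a) = (75.0×10³)(9.8⁴)/(8·75.0³·15) = 13.665 N/mm
Series: 1/k_eq = 1/2.5882 + 1/13.665 = 0.45955; k_eq = 2.176 N/mm
δ = F/k_eq = 44.4/2.176 = 20.404 mm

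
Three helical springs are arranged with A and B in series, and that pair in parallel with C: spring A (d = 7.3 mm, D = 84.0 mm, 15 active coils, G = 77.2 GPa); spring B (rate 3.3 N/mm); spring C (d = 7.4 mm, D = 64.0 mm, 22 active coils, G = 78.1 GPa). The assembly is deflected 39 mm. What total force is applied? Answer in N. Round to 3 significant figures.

260 N

k_A = Gd⁴/(8D³N_a) = (77.2×10³)(7.3⁴)/(8·84.0³·15) = 3.0824 N/mm
k_C = Gd⁴/(8D³N_a) = (78.1×10³)(7.4⁴)/(8·64.0³·22) = 5.076 N/mm
Springs A,B series: k_AB = 1/(1/3.0824+1/3.3) = 1.5937 N/mm; parallel with C: k_eq = 1.5937+5.076 = 6.6698 N/mm
F = k_eq·δ = 6.6698·39 = 260.12 N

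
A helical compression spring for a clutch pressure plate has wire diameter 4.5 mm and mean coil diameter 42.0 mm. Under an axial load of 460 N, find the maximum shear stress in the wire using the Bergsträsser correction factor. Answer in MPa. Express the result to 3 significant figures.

Spring index C = D/d = 42.0/4.5 = 9.3333
K_B = (4C+2)/(4C−3) = 39.333/34.333 = 1.1456
τ₀ = 8FD/(πd³) = 8·460·42.0/(π·4.5³) = 154560/286.28 = 539.9 MPa
τ_max = K·τ₀ = 1.1456 × 539.9 = 618.52 MPa

619 MPa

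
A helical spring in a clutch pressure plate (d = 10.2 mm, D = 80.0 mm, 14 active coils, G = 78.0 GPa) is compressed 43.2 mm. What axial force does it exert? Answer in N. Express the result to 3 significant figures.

k = Gd⁴/(8D³N_a) = (78.0×10³)(10.2⁴)/(8·80.0³·14) = 14.723 N/mm
F = k·δ = 14.723 × 43.2 = 636.05 N

636 N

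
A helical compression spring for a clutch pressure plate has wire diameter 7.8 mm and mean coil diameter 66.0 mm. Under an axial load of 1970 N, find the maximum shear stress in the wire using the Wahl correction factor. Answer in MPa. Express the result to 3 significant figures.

Spring index C = D/d = 66.0/7.8 = 8.4615
K_W = (4C−1)/(4C−4) + 0.615/C = 32.846/29.846 + 0.0727 = 1.1732
τ₀ = 8FD/(πd³) = 8·1970·66.0/(π·7.8³) = 1.04016e+06/1490.8 = 697.7 MPa
τ_max = K·τ₀ = 1.1732 × 697.7 = 818.54 MPa

819 MPa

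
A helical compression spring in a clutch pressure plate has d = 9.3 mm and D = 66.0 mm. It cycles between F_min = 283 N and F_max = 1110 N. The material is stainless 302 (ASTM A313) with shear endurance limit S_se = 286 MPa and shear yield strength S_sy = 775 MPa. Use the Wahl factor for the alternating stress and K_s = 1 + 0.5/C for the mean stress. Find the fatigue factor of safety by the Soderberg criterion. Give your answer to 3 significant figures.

1.77

C = D/d = 66.0/9.3 = 7.0968; K_W = (4C−1)/(4C−4)+0.615/C = 1.2097; K_s = 1+0.5/C = 1.0705
F_a = (F_max−F_min)/2 = 413.5 N; F_m = (F_max+F_min)/2 = 696.5 N
τ_a = K_W·8F_aD/(πd³) = 1.2097 × 86.399 = 104.52 MPa
τ_m = K_s·8F_mD/(πd³) = 1.0705 × 145.53 = 155.78 MPa
Soderberg: 1/n_f = τ_a/S_se + τ_m/S_sy = 104.52/286 + 155.78/775 = 0.36544 + 0.20101 = 0.56645
n_f = 1/0.56645 = 1.765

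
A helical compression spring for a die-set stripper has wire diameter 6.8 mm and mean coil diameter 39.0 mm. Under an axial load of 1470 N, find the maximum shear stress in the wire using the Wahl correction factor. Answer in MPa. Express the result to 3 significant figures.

588 MPa

Spring index C = D/d = 39.0/6.8 = 5.7353
K_W = (4C−1)/(4C−4) + 0.615/C = 21.941/18.941 + 0.1072 = 1.2656
τ₀ = 8FD/(πd³) = 8·1470·39.0/(π·6.8³) = 458640/987.82 = 464.3 MPa
τ_max = K·τ₀ = 1.2656 × 464.3 = 587.62 MPa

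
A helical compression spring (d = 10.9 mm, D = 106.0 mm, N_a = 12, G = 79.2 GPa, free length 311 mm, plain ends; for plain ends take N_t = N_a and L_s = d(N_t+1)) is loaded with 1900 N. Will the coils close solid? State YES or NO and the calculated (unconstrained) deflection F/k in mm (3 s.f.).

k = Gd⁴/(8D³N_a) = (79.2×10³)(10.9⁴)/(8·106.0³·12) = 9.7778 N/mm
N_t = 12; L_s = 10.9·13 = 141.7 mm; δ_solid = L₀ − L_s = 311 − 141.7 = 169.3 mm
δ = F/k = 1900/9.7778 = 194.32 mm
δ ≥ δ_solid → spring goes solid

YES, δ = 194 mm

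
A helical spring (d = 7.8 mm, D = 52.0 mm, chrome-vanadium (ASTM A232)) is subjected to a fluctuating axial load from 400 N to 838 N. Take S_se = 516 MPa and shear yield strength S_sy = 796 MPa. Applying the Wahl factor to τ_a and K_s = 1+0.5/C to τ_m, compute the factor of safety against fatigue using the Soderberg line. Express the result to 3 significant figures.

2.64

C = D/d = 52.0/7.8 = 6.6667; K_W = (4C−1)/(4C−4)+0.615/C = 1.2246; K_s = 1+0.5/C = 1.0750
F_a = (F_max−F_min)/2 = 219 N; F_m = (F_max+F_min)/2 = 619 N
τ_a = K_W·8F_aD/(πd³) = 1.2246 × 61.109 = 74.834 MPa
τ_m = K_s·8F_mD/(πd³) = 1.0750 × 172.72 = 185.68 MPa
Soderberg: 1/n_f = τ_a/S_se + τ_m/S_sy = 74.834/516 + 185.68/796 = 0.14503 + 0.23326 = 0.37829
n_f = 1/0.37829 = 2.643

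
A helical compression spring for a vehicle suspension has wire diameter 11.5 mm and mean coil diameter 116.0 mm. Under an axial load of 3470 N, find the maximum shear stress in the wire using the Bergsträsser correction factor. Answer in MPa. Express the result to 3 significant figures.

764 MPa

Spring index C = D/d = 116.0/11.5 = 10.0870
K_B = (4C+2)/(4C−3) = 42.348/37.348 = 1.1339
τ₀ = 8FD/(πd³) = 8·3470·116.0/(π·11.5³) = 3.22016e+06/4778 = 673.96 MPa
τ_max = K·τ₀ = 1.1339 × 673.96 = 764.19 MPa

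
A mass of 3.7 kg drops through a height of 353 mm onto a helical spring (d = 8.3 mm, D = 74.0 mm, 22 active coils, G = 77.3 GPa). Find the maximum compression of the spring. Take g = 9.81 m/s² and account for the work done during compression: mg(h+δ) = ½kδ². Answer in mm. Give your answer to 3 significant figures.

k = Gd⁴/(8D³N_a) = (77.3×10³)(8.3⁴)/(8·74.0³·22) = 5.1438 N/mm
W = mg = 3.7 × 9.81 = 36.297 N
½kδ² − Wδ − Wh = 0 → δ = (W + √(W² + 2kWh))/k
δ = (36.297 + √(1317.5 + 131813))/5.1438 = (36.297 + 364.87)/5.1438 = 77.991 mm

78.0 mm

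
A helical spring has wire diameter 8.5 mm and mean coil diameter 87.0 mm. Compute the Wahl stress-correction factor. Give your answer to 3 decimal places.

C = D/d = 87.0/8.5 = 10.2353
K_W = (4C−1)/(4C−4) + 0.615/C = 39.941/36.941 + 0.0601 = 1.1413

1.141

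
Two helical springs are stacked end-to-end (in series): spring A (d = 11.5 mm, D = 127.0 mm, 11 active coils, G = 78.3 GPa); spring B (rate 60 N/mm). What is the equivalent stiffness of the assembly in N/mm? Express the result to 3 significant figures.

k_A = Gd⁴/(8D³N_a) = (78.3×10³)(11.5⁴)/(8·127.0³·11) = 7.5973 N/mm
Series: 1/k_eq = 1/7.5973 + 1/60 = 0.14829; k_eq = 6.7434 N/mm

6.74 N/mm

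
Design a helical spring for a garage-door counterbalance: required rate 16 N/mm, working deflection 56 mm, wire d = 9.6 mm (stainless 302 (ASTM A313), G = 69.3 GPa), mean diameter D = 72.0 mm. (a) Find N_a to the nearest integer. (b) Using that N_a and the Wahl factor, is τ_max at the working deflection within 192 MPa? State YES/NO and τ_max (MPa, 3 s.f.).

N_a = Gd⁴/(8D³k) = (69.3×10³)(9.6⁴)/(8·72.0³·16) = 12.32 → N_a = 12
Actual rate k = Gd⁴/(8D³·12) = 16.427 N/mm
Working load F = kδ = 16.427·56 = 919.89 N
C = 72.0/9.6 = 7.5000; K_W = (4C−1)/(4C−4)+0.615/C = 1.1974
τ_max = K_W·8FD/(πd³) = 1.1974·190.63 = 228.26 MPa
τ_max > 192 MPa → exceeds allowable

(a) 12 coils; (b) NO, τ_max = 228 MPa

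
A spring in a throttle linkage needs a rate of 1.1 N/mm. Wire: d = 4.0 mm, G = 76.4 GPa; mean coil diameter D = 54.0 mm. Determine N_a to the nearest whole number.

N_a = Gd⁴/(8D³k) = (76.4×10³ × 4.0⁴)/(8 × 54.0³ × 1.1)
    = 1.95584e+07 / 1.38568e+06 = 14.11 → 14 coils

14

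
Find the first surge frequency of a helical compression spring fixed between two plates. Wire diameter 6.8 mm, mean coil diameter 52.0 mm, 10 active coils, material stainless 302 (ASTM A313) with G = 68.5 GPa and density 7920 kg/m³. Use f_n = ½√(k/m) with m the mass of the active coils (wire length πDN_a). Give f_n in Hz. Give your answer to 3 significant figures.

83.2 Hz

k = Gd⁴/(8D³N_a) = (68.5×10³)(6.8⁴)/(8·52.0³·10) = 13.02 N/mm = 13020 N/m
Wire length L = πDN_a = π·52.0·10 = 1633.6 mm
m = ρ·(πd²/4)·L = 7920 × 36.317×10⁻⁶ m² × 1.6336 m = 0.46988 kg
f_n = ½√(k/m) = 0.5·√(13020/0.46988) = 0.5·√(27710) = 83.232 Hz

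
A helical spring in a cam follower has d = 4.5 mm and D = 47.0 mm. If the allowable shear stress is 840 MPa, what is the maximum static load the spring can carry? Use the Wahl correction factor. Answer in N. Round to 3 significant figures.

C = D/d = 47.0/4.5 = 10.4444
K_W = (4C−1)/(4C−4) + 0.615/C = 40.778/37.778 + 0.0589 = 1.1383
τ_max = K·8FD/(πd³) → F_max = τ_allow·πd³/(8DK)
F_max = 840·π·4.5³/(8·47.0·1.1383) = 2.4047e+05/428 = 561.85 N

562 N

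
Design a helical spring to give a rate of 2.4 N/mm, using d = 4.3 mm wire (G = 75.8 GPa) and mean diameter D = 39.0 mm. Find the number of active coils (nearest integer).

N_a = Gd⁴/(8D³k) = (75.8×10³ × 4.3⁴)/(8 × 39.0³ × 2.4)
    = 2.59145e+07 / 1.13892e+06 = 22.75 → 23 coils

23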